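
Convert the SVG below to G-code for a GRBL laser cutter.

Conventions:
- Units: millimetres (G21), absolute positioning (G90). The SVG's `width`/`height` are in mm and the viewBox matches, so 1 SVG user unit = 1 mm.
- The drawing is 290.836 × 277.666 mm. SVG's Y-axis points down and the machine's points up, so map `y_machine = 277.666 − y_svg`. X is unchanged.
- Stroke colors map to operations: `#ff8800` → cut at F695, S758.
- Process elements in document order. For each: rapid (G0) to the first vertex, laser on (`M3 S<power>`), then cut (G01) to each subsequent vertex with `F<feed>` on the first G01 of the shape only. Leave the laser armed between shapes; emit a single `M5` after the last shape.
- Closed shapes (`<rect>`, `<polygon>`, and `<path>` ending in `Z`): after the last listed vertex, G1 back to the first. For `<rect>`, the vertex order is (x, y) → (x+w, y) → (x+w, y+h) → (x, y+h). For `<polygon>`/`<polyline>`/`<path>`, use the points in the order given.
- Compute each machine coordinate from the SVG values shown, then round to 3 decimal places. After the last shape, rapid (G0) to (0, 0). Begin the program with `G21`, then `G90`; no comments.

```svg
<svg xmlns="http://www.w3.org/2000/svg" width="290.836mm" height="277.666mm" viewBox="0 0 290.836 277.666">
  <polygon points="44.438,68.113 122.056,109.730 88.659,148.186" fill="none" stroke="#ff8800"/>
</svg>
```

G21
G90
G0 X44.438 Y209.553
M3 S758
G01 X122.056 Y167.936 F695
G01 X88.659 Y129.480
G01 X44.438 Y209.553
M5
G0 X0.000 Y0.000

1 u = 1 mm; y_m = 277.666 − y.

[1] `<polygon>` closed polygon, #ff8800→cut S758 F695: (44.438,209.553) → (122.056,167.936) → (88.659,129.480) → (44.438,209.553) (closed)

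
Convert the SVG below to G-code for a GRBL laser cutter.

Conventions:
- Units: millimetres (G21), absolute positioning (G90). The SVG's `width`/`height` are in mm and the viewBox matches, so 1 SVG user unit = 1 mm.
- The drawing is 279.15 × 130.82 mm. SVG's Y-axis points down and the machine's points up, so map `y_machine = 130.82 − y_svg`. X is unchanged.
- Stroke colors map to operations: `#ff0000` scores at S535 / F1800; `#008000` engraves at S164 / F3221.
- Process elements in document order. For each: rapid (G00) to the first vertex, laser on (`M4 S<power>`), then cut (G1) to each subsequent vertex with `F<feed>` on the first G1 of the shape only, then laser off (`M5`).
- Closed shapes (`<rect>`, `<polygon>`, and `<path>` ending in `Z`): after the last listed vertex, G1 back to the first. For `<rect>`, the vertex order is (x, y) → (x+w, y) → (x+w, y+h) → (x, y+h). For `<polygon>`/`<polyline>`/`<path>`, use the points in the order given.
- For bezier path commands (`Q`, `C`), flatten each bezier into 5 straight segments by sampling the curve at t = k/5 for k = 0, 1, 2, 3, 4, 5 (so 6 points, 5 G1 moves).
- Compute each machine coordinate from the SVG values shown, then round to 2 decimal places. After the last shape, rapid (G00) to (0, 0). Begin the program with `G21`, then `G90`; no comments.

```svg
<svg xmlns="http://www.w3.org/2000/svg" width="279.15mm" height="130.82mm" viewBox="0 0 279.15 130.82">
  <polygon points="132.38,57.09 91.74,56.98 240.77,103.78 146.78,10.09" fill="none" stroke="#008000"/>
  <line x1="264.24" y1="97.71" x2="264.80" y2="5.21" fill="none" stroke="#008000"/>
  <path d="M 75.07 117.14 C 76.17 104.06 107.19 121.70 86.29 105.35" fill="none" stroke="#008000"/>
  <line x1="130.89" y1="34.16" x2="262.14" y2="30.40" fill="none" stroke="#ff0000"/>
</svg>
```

G21
G90
G00 X132.38 Y73.73
M4 S164
G1 X91.74 Y73.84 F3221
G1 X240.77 Y27.04
G1 X146.78 Y120.73
G1 X132.38 Y73.73
M5
G00 X264.24 Y33.11
M4 S164
G1 X264.80 Y125.61 F3221
M5
G00 X75.07 Y13.68
M4 S164
G1 X78.67 Y18.36 F3221
G1 X85.51 Y18.77
G1 X91.69 Y18.02
G1 X93.25 Y19.22
G1 X86.29 Y25.47
M5
G00 X130.89 Y96.66
M4 S535
G1 X262.14 Y100.42 F1800
M5
G00 X0.00 Y0.00

Since the viewBox matches the mm dimensions, user units are millimetres directly. The only transform is the Y-flip y_m = 130.82 − y_svg.

Shape 1 is a closed polygon drawn with `<polygon>`. Its stroke #008000 means engrave at S164, F3221. After flipping Y the toolpath is (132.38,73.73) → (91.74,73.84) → (240.77,27.04) → (146.78,120.73) → (132.38,73.73), returning to the start.

Shape 2 is a line segment drawn with `<line>`. Its stroke #008000 means engrave at S164, F3221. After flipping Y the toolpath is (264.24,33.11) → (264.80,125.61).

Shape 3 is a cubic bezier drawn with `<path>`. Its stroke #008000 means engrave at S164, F3221. After flipping Y the toolpath is (75.07,13.68) → (78.67,18.36) → (85.51,18.77) → (91.69,18.02) → (93.25,19.22) → (86.29,25.47).

Shape 4 is a line segment drawn with `<line>`. Its stroke #ff0000 means score at S535, F1800. After flipping Y the toolpath is (130.89,96.66) → (262.14,100.42).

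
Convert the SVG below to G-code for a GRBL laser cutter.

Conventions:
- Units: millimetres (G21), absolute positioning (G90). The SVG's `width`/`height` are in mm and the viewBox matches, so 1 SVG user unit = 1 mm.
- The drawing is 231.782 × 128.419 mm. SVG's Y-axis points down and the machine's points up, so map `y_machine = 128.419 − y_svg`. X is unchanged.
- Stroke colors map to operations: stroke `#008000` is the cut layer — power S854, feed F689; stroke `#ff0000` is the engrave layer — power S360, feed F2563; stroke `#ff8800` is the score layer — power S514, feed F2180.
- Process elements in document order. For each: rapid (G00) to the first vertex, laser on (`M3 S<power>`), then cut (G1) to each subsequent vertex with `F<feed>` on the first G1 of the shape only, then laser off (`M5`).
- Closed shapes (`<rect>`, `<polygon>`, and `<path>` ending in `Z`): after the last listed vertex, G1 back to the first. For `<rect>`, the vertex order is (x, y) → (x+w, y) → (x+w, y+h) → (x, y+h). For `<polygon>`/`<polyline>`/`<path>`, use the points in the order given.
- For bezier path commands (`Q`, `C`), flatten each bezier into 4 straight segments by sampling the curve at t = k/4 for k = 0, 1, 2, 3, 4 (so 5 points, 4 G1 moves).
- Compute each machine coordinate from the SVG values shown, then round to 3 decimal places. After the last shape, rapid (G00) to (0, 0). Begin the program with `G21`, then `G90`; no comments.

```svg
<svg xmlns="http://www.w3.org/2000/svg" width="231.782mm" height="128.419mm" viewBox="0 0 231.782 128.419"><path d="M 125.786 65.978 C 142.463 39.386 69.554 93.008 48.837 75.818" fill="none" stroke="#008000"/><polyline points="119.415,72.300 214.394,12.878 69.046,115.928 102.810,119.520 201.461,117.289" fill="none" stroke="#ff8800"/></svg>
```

G21
G90
G00 X125.786 Y62.441
M3 S854
G1 X123.712 Y69.705 F689
G1 X101.334 Y61.047
G1 X71.945 Y50.626
G1 X48.837 Y52.601
M5
G00 X119.415 Y56.119
M3 S514
G1 X214.394 Y115.541 F2180
G1 X69.046 Y12.491
G1 X102.810 Y8.899
G1 X201.461 Y11.130
M5
G00 X0.000 Y0.000

Since the viewBox matches the mm dimensions, user units are millimetres directly. The only transform is the Y-flip y_m = 128.419 − y_svg.

Shape 1 is a cubic bezier drawn with `<path>`. Its stroke #008000 means cut at S854, F689. After flipping Y the toolpath is (125.786,62.441) → (123.712,69.705) → (101.334,61.047) → (71.945,50.626) → (48.837,52.601).

Shape 2 is a open polyline drawn with `<polyline>`. Its stroke #ff8800 means score at S514, F2180. After flipping Y the toolpath is (119.415,56.119) → (214.394,115.541) → (69.046,12.491) → (102.810,8.899) → (201.461,11.130).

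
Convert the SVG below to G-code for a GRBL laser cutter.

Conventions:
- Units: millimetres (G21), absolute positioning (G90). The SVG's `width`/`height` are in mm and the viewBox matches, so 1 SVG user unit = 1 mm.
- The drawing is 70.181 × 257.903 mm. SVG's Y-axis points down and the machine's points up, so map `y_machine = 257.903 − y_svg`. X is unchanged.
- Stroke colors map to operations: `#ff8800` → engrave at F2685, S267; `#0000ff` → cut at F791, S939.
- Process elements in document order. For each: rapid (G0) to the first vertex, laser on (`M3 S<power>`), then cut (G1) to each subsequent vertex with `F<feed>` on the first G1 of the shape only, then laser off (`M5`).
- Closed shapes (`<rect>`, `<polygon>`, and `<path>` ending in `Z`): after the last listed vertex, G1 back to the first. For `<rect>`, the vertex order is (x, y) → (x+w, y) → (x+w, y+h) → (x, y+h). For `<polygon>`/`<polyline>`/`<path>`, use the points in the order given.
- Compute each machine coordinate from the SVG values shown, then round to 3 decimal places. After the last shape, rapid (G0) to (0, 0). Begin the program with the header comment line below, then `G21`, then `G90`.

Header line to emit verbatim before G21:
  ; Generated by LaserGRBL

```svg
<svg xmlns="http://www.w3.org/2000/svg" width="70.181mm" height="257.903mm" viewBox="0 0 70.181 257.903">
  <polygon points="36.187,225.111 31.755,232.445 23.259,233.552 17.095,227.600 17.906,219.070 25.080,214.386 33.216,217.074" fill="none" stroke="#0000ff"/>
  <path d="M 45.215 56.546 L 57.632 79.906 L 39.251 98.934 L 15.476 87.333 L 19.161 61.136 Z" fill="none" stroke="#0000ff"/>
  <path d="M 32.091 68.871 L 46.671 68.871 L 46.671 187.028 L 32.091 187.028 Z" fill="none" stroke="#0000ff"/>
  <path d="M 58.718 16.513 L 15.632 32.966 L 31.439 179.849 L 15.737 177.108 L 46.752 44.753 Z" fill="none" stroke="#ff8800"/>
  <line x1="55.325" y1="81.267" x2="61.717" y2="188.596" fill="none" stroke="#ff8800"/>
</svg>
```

viewBox `0 0 70.181 257.903` with mm width/height → 1 unit = 1 mm. Flip: y_m = 257.903 − y_svg.

**Shape 1** — `<polygon>` regular polygon, stroke `#0000ff` → cut (S939, F791). Machine vertices: (36.187,32.792) → (31.755,25.458) → (23.259,24.351) → (17.095,30.303) → (17.906,38.833) → (25.080,43.517) → (33.216,40.829) → (36.187,32.792). Closed: final G1 returns to the first vertex.

**Shape 2** — `<path>` regular polygon, stroke `#0000ff` → cut (S939, F791). Machine vertices: (45.215,201.357) → (57.632,177.997) → (39.251,158.969) → (15.476,170.570) → (19.161,196.767) → (45.215,201.357). Closed: final G1 returns to the first vertex.

**Shape 3** — `<path>` rectangle, stroke `#0000ff` → cut (S939, F791). Machine vertices: (32.091,189.032) → (46.671,189.032) → (46.671,70.875) → (32.091,70.875) → (32.091,189.032). Closed: final G1 returns to the first vertex.

**Shape 4** — `<path>` closed polygon, stroke `#ff8800` → engrave (S267, F2685). Machine vertices: (58.718,241.390) → (15.632,224.937) → (31.439,78.054) → (15.737,80.795) → (46.752,213.150) → (58.718,241.390). Closed: final G1 returns to the first vertex.

**Shape 5** — `<line>` line segment, stroke `#ff8800` → engrave (S267, F2685). Machine vertices: (55.325,176.636) → (61.717,69.307). Open path.

; Generated by LaserGRBL
G21
G90
G0 X36.187 Y32.792
M3 S939
G1 X31.755 Y25.458 F791
G1 X23.259 Y24.351
G1 X17.095 Y30.303
G1 X17.906 Y38.833
G1 X25.080 Y43.517
G1 X33.216 Y40.829
G1 X36.187 Y32.792
M5
G0 X45.215 Y201.357
M3 S939
G1 X57.632 Y177.997 F791
G1 X39.251 Y158.969
G1 X15.476 Y170.570
G1 X19.161 Y196.767
G1 X45.215 Y201.357
M5
G0 X32.091 Y189.032
M3 S939
G1 X46.671 Y189.032 F791
G1 X46.671 Y70.875
G1 X32.091 Y70.875
G1 X32.091 Y189.032
M5
G0 X58.718 Y241.390
M3 S267
G1 X15.632 Y224.937 F2685
G1 X31.439 Y78.054
G1 X15.737 Y80.795
G1 X46.752 Y213.150
G1 X58.718 Y241.390
M5
G0 X55.325 Y176.636
M3 S267
G1 X61.717 Y69.307 F2685
M5
G0 X0.000 Y0.000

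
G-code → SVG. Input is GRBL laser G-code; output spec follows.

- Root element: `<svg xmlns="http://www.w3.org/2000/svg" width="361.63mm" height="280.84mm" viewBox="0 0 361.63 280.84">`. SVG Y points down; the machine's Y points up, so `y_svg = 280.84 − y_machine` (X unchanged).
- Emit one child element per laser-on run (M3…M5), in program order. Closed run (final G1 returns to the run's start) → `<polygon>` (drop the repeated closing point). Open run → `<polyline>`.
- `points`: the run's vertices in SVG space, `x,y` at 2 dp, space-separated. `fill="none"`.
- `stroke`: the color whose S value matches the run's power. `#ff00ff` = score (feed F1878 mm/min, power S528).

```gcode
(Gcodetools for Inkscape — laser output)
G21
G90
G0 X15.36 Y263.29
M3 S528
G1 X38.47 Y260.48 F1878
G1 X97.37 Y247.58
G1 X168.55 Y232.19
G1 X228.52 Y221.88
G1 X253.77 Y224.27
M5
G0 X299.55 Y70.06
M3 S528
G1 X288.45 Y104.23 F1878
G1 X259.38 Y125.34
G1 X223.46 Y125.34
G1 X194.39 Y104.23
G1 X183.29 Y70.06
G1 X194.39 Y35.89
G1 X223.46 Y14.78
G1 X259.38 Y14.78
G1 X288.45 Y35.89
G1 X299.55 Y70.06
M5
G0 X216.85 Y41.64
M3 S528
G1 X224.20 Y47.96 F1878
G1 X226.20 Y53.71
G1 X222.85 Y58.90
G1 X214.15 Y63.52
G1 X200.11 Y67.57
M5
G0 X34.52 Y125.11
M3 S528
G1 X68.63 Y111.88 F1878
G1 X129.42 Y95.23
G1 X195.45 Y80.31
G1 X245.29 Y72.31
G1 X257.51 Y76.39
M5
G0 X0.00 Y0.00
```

y_svg = 280.84 − y_m. Every run uses S528, so all elements get stroke `#ff00ff` (score).

[1] open run; points: 15.36,17.55 38.47,20.36 97.37,33.26 168.55,48.65 228.52,58.96 253.77,56.57

[2] closed run; points: 299.55,210.78 288.45,176.61 259.38,155.50 223.46,155.50 194.39,176.61 183.29,210.78 194.39,244.95 223.46,266.06 259.38,266.06 288.45,244.95

[3] open run; points: 216.85,239.20 224.20,232.88 226.20,227.13 222.85,221.94 214.15,217.32 200.11,213.27

[4] open run; points: 34.52,155.73 68.63,168.96 129.42,185.61 195.45,200.53 245.29,208.53 257.51,204.45

<svg xmlns="http://www.w3.org/2000/svg" width="361.63mm" height="280.84mm" viewBox="0 0 361.63 280.84">
  <polyline points="15.36,17.55 38.47,20.36 97.37,33.26 168.55,48.65 228.52,58.96 253.77,56.57" fill="none" stroke="#ff00ff"/>
  <polygon points="299.55,210.78 288.45,176.61 259.38,155.50 223.46,155.50 194.39,176.61 183.29,210.78 194.39,244.95 223.46,266.06 259.38,266.06 288.45,244.95" fill="none" stroke="#ff00ff"/>
  <polyline points="216.85,239.20 224.20,232.88 226.20,227.13 222.85,221.94 214.15,217.32 200.11,213.27" fill="none" stroke="#ff00ff"/>
  <polyline points="34.52,155.73 68.63,168.96 129.42,185.61 195.45,200.53 245.29,208.53 257.51,204.45" fill="none" stroke="#ff00ff"/>
</svg>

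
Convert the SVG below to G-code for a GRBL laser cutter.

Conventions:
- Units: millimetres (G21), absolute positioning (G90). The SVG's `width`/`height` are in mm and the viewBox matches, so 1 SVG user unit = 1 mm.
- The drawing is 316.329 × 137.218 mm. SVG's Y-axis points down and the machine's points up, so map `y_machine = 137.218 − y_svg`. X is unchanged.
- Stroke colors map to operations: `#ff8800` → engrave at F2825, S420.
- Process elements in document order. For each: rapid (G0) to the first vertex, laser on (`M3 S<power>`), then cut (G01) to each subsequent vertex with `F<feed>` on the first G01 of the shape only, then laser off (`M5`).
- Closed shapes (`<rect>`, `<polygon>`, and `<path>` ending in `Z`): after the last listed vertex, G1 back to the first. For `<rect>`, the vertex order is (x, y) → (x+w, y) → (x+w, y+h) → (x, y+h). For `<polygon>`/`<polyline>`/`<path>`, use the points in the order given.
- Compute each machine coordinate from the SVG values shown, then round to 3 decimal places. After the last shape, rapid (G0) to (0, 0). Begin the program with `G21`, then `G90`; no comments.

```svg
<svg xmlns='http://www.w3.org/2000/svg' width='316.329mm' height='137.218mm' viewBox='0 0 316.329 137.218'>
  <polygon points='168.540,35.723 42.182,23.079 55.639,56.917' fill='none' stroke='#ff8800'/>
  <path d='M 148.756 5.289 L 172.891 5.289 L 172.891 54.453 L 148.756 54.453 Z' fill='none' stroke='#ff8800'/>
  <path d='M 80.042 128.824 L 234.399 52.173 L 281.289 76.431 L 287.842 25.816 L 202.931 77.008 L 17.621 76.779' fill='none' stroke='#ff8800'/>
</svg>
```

Since the viewBox matches the mm dimensions, user units are millimetres directly. The only transform is the Y-flip y_m = 137.218 − y_svg.

Shape 1 is a closed polygon drawn with `<polygon>`. Its stroke #ff8800 means engrave at S420, F2825. After flipping Y the toolpath is (168.540,101.495) → (42.182,114.139) → (55.639,80.301) → (168.540,101.495), returning to the start.

Shape 2 is a rectangle drawn with `<path>`. Its stroke #ff8800 means engrave at S420, F2825. After flipping Y the toolpath is (148.756,131.929) → (172.891,131.929) → (172.891,82.765) → (148.756,82.765) → (148.756,131.929), returning to the start.

Shape 3 is a open polyline drawn with `<path>`. Its stroke #ff8800 means engrave at S420, F2825. After flipping Y the toolpath is (80.042,8.394) → (234.399,85.045) → (281.289,60.787) → (287.842,111.402) → (202.931,60.210) → (17.621,60.439).

G21
G90
G0 X168.540 Y101.495
M3 S420
G01 X42.182 Y114.139 F2825
G01 X55.639 Y80.301
G01 X168.540 Y101.495
M5
G0 X148.756 Y131.929
M3 S420
G01 X172.891 Y131.929 F2825
G01 X172.891 Y82.765
G01 X148.756 Y82.765
G01 X148.756 Y131.929
M5
G0 X80.042 Y8.394
M3 S420
G01 X234.399 Y85.045 F2825
G01 X281.289 Y60.787
G01 X287.842 Y111.402
G01 X202.931 Y60.210
G01 X17.621 Y60.439
M5
G0 X0.000 Y0.000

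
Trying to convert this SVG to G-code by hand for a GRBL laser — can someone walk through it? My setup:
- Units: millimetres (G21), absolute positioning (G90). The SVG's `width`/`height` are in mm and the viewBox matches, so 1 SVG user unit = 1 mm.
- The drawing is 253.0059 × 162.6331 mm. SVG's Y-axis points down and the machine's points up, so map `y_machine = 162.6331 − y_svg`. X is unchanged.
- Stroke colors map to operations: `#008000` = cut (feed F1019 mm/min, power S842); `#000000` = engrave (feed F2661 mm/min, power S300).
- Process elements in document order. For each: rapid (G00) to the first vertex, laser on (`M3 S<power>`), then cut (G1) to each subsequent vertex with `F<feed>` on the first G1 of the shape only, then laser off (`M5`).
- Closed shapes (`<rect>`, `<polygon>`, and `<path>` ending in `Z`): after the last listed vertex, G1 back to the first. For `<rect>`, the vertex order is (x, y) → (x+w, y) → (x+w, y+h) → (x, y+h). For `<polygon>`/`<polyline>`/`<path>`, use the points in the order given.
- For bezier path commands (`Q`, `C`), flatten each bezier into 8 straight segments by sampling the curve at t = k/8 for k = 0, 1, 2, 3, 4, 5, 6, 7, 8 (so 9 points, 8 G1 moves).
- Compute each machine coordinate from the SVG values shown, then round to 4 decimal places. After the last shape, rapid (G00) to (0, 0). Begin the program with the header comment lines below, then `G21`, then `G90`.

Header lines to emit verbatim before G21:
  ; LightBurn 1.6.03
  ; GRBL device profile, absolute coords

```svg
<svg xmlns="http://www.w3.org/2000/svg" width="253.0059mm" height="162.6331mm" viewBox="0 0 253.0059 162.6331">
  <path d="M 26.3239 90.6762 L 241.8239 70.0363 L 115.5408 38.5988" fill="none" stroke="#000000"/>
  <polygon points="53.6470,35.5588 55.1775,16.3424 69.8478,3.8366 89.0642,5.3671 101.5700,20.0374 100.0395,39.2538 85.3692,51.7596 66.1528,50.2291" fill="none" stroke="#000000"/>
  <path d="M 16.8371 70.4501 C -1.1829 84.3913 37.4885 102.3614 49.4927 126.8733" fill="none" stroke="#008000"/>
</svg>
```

; LightBurn 1.6.03
; GRBL device profile, absolute coords
G21
G90
G00 X26.3239 Y71.9569
M3 S300
G1 X241.8239 Y92.5968 F2661
G1 X115.5408 Y124.0343
M5
G00 X53.6470 Y127.0743
M3 S300
G1 X55.1775 Y146.2907 F2661
G1 X69.8478 Y158.7965
G1 X89.0642 Y157.2660
G1 X101.5700 Y142.5957
G1 X100.0395 Y123.3793
G1 X85.3692 Y110.8735
G1 X66.1528 Y112.4040
G1 X53.6470 Y127.0743
M5
G00 X16.8371 Y92.1830
M3 S842
G1 X12.5742 Y86.7613 F1019
G1 X12.6493 Y80.9324
G1 X16.0854 Y74.6669
G1 X21.9058 Y67.9354
G1 X29.1336 Y60.7084
G1 X36.7919 Y52.9564
G1 X43.9039 Y44.6500
G1 X49.4927 Y35.7598
M5
G00 X0.0000 Y0.0000

1 u = 1 mm; y_m = 162.6331 − y.

[1] `<path>` open polyline, #000000→engrave S300 F2661: (26.3239,71.9569) → (241.8239,92.5968) → (115.5408,124.0343)

[2] `<polygon>` regular polygon, #000000→engrave S300 F2661: (53.6470,127.0743) → (55.1775,146.2907) → (69.8478,158.7965) → (89.0642,157.2660) → (101.5700,142.5957) → (100.0395,123.3793) → (85.3692,110.8735) → (66.1528,112.4040) → (53.6470,127.0743) (closed)

[3] `<path>` cubic bezier, #008000→cut S842 F1019: (16.8371,92.1830) → (12.5742,86.7613) → (12.6493,80.9324) → (16.0854,74.6669) → (21.9058,67.9354) → (29.1336,60.7084) → (36.7919,52.9564) → (43.9039,44.6500) → (49.4927,35.7598)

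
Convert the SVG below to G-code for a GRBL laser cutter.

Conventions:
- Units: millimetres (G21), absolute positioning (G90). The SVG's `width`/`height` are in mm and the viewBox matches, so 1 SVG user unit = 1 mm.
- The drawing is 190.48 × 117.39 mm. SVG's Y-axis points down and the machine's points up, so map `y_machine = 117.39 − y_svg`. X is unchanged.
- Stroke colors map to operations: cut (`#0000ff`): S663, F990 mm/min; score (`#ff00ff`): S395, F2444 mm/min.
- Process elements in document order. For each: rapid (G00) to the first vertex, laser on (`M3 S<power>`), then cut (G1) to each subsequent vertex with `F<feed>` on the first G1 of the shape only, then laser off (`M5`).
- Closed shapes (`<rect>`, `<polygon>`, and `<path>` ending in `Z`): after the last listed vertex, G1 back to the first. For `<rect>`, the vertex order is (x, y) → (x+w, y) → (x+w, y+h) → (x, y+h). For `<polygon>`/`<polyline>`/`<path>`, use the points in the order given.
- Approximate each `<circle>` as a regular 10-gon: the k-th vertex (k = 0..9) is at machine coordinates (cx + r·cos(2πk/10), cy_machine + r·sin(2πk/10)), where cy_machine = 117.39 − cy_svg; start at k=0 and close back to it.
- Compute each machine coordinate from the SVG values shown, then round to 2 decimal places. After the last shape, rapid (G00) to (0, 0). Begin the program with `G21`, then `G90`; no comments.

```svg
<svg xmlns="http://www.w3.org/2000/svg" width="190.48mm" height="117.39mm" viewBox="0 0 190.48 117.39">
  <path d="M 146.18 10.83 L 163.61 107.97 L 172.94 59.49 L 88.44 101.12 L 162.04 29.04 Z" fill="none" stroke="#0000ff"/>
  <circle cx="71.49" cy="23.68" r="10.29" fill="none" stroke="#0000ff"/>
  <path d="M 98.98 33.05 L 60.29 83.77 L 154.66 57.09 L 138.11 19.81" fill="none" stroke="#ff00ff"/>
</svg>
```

Since the viewBox matches the mm dimensions, user units are millimetres directly. The only transform is the Y-flip y_m = 117.39 − y_svg.

Shape 1 is a closed polygon drawn with `<path>`. Its stroke #0000ff means cut at S663, F990. After flipping Y the toolpath is (146.18,106.56) → (163.61,9.42) → (172.94,57.90) → (88.44,16.27) → (162.04,88.35) → (146.18,106.56), returning to the start.

Shape 2 is a circle drawn with `<circle>`. Its stroke #0000ff means cut at S663, F990. After flipping Y the toolpath is (81.78,93.71) → (79.81,99.76) → (74.67,103.50) → (68.31,103.50) → (63.17,99.76) → (61.20,93.71) → (63.17,87.66) → (68.31,83.92) → (74.67,83.92) → (79.81,87.66) → (81.78,93.71), returning to the start.

Shape 3 is a open polyline drawn with `<path>`. Its stroke #ff00ff means score at S395, F2444. After flipping Y the toolpath is (98.98,84.34) → (60.29,33.62) → (154.66,60.30) → (138.11,97.58).

G21
G90
G00 X146.18 Y106.56
M3 S663
G1 X163.61 Y9.42 F990
G1 X172.94 Y57.90
G1 X88.44 Y16.27
G1 X162.04 Y88.35
G1 X146.18 Y106.56
M5
G00 X81.78 Y93.71
M3 S663
G1 X79.81 Y99.76 F990
G1 X74.67 Y103.50
G1 X68.31 Y103.50
G1 X63.17 Y99.76
G1 X61.20 Y93.71
G1 X63.17 Y87.66
G1 X68.31 Y83.92
G1 X74.67 Y83.92
G1 X79.81 Y87.66
G1 X81.78 Y93.71
M5
G00 X98.98 Y84.34
M3 S395
G1 X60.29 Y33.62 F2444
G1 X154.66 Y60.30
G1 X138.11 Y97.58
M5
G00 X0.00 Y0.00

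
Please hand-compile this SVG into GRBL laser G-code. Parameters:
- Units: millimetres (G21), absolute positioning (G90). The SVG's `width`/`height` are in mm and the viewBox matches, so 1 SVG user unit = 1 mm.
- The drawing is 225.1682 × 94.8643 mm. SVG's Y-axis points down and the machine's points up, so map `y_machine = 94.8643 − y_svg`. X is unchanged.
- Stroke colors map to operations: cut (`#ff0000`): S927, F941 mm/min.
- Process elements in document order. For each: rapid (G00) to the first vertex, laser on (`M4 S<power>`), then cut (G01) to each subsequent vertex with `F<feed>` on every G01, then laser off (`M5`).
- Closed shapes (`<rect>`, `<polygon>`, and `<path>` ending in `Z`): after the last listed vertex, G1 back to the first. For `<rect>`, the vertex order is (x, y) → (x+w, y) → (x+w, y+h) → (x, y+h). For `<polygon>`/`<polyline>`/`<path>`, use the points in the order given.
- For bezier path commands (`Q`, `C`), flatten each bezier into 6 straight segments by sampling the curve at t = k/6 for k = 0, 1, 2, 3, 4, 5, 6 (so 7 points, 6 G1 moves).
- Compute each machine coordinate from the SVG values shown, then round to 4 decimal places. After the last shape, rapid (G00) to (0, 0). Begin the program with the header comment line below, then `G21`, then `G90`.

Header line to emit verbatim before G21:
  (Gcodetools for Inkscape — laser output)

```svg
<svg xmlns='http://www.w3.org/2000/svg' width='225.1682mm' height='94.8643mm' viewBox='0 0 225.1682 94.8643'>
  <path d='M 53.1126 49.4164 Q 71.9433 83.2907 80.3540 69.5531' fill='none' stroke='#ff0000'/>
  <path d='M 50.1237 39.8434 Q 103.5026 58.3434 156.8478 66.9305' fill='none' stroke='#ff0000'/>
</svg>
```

Since the viewBox matches the mm dimensions, user units are millimetres directly. The only transform is the Y-flip y_m = 94.8643 − y_svg.

Shape 1 is a quadratic bezier drawn with `<path>`. Its stroke #ff0000 means cut at S927, F941. After flipping Y the toolpath is (53.1126,45.4479) → (59.1001,35.4790) → (64.5086,28.1552) → (69.3383,23.4766) → (73.5891,21.4430) → (77.2610,22.0546) → (80.3540,25.3112).

Shape 2 is a quadratic bezier drawn with `<path>`. Its stroke #ff0000 means cut at S927, F941. After flipping Y the toolpath is (50.1237,55.0209) → (67.9157,49.1296) → (85.7059,43.7890) → (103.4942,38.9991) → (121.2806,34.7600) → (139.0651,31.0715) → (156.8478,27.9338).

(Gcodetools for Inkscape — laser output)
G21
G90
G00 X53.1126 Y45.4479
M4 S927
G01 X59.1001 Y35.4790 F941
G01 X64.5086 Y28.1552 F941
G01 X69.3383 Y23.4766 F941
G01 X73.5891 Y21.4430 F941
G01 X77.2610 Y22.0546 F941
G01 X80.3540 Y25.3112 F941
M5
G00 X50.1237 Y55.0209
M4 S927
G01 X67.9157 Y49.1296 F941
G01 X85.7059 Y43.7890 F941
G01 X103.4942 Y38.9991 F941
G01 X121.2806 Y34.7600 F941
G01 X139.0651 Y31.0715 F941
G01 X156.8478 Y27.9338 F941
M5
G00 X0.0000 Y0.0000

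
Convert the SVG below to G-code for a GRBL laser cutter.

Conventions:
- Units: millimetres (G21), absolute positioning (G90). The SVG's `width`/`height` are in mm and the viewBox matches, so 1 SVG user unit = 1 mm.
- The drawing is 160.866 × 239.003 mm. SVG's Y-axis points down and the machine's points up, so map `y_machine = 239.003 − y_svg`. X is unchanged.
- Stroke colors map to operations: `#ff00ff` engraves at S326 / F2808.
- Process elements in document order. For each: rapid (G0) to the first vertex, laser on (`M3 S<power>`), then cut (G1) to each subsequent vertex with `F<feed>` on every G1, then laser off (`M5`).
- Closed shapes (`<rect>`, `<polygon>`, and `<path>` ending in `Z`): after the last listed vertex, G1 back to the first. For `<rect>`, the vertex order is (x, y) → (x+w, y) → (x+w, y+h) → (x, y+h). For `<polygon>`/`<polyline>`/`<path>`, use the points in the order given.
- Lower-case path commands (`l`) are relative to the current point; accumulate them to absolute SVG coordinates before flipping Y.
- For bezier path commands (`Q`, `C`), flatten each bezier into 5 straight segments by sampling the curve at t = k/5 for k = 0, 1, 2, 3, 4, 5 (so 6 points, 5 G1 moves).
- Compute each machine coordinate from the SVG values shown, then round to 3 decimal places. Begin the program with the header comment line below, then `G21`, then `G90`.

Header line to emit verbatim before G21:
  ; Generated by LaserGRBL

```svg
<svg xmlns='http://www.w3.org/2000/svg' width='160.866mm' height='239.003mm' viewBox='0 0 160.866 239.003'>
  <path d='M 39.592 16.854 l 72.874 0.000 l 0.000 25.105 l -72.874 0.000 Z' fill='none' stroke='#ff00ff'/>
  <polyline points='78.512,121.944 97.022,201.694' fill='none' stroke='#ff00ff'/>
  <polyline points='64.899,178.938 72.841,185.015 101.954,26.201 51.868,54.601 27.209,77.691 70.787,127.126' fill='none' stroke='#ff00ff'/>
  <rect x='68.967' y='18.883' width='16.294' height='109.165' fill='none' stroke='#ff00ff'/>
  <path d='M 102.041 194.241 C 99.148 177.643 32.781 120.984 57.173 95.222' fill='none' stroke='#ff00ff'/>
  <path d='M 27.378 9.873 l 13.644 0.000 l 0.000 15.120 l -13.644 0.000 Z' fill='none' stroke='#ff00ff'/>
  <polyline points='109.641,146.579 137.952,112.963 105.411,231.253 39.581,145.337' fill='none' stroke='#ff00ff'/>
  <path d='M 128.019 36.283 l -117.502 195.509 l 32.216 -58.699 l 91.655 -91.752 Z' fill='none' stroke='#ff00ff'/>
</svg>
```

Since the viewBox matches the mm dimensions, user units are millimetres directly. The only transform is the Y-flip y_m = 239.003 − y_svg.

Shape 1 is a rectangle drawn with `<path>`. Its stroke #ff00ff means engrave at S326, F2808. After flipping Y the toolpath is (39.592,222.149) → (112.466,222.149) → (112.466,197.044) → (39.592,197.044) → (39.592,222.149), returning to the start.

Shape 2 is a line segment drawn with `<polyline>`. Its stroke #ff00ff means engrave at S326, F2808. After flipping Y the toolpath is (78.512,117.059) → (97.022,37.309).

Shape 3 is a open polyline drawn with `<polyline>`. Its stroke #ff00ff means engrave at S326, F2808. After flipping Y the toolpath is (64.899,60.065) → (72.841,53.988) → (101.954,212.802) → (51.868,184.402) → (27.209,161.312) → (70.787,111.877).

Shape 4 is a rectangle drawn with `<rect>`. Its stroke #ff00ff means engrave at S326, F2808. After flipping Y the toolpath is (68.967,220.120) → (85.261,220.120) → (85.261,110.955) → (68.967,110.955) → (68.967,220.120), returning to the start.

Shape 5 is a cubic bezier drawn with `<path>`. Its stroke #ff00ff means engrave at S326, F2808. After flipping Y the toolpath is (102.041,44.762) → (93.922,58.960) → (77.973,79.368) → (61.596,102.577) → (52.195,125.184) → (57.173,143.781).

Shape 6 is a rectangle drawn with `<path>`. Its stroke #ff00ff means engrave at S326, F2808. After flipping Y the toolpath is (27.378,229.130) → (41.022,229.130) → (41.022,214.010) → (27.378,214.010) → (27.378,229.130), returning to the start.

Shape 7 is a open polyline drawn with `<polyline>`. Its stroke #ff00ff means engrave at S326, F2808. After flipping Y the toolpath is (109.641,92.424) → (137.952,126.040) → (105.411,7.750) → (39.581,93.666).

Shape 8 is a closed polygon drawn with `<path>`. Its stroke #ff00ff means engrave at S326, F2808. After flipping Y the toolpath is (128.019,202.720) → (10.517,7.211) → (42.733,65.910) → (134.388,157.662) → (128.019,202.720), returning to the start.

; Generated by LaserGRBL
G21
G90
G0 X39.592 Y222.149
M3 S326
G1 X112.466 Y222.149 F2808
G1 X112.466 Y197.044 F2808
G1 X39.592 Y197.044 F2808
G1 X39.592 Y222.149 F2808
M5
G0 X78.512 Y117.059
M3 S326
G1 X97.022 Y37.309 F2808
M5
G0 X64.899 Y60.065
M3 S326
G1 X72.841 Y53.988 F2808
G1 X101.954 Y212.802 F2808
G1 X51.868 Y184.402 F2808
G1 X27.209 Y161.312 F2808
G1 X70.787 Y111.877 F2808
M5
G0 X68.967 Y220.120
M3 S326
G1 X85.261 Y220.120 F2808
G1 X85.261 Y110.955 F2808
G1 X68.967 Y110.955 F2808
G1 X68.967 Y220.120 F2808
M5
G0 X102.041 Y44.762
M3 S326
G1 X93.922 Y58.960 F2808
G1 X77.973 Y79.368 F2808
G1 X61.596 Y102.577 F2808
G1 X52.195 Y125.184 F2808
G1 X57.173 Y143.781 F2808
M5
G0 X27.378 Y229.130
M3 S326
G1 X41.022 Y229.130 F2808
G1 X41.022 Y214.010 F2808
G1 X27.378 Y214.010 F2808
G1 X27.378 Y229.130 F2808
M5
G0 X109.641 Y92.424
M3 S326
G1 X137.952 Y126.040 F2808
G1 X105.411 Y7.750 F2808
G1 X39.581 Y93.666 F2808
M5
G0 X128.019 Y202.720
M3 S326
G1 X10.517 Y7.211 F2808
G1 X42.733 Y65.910 F2808
G1 X134.388 Y157.662 F2808
G1 X128.019 Y202.720 F2808
M5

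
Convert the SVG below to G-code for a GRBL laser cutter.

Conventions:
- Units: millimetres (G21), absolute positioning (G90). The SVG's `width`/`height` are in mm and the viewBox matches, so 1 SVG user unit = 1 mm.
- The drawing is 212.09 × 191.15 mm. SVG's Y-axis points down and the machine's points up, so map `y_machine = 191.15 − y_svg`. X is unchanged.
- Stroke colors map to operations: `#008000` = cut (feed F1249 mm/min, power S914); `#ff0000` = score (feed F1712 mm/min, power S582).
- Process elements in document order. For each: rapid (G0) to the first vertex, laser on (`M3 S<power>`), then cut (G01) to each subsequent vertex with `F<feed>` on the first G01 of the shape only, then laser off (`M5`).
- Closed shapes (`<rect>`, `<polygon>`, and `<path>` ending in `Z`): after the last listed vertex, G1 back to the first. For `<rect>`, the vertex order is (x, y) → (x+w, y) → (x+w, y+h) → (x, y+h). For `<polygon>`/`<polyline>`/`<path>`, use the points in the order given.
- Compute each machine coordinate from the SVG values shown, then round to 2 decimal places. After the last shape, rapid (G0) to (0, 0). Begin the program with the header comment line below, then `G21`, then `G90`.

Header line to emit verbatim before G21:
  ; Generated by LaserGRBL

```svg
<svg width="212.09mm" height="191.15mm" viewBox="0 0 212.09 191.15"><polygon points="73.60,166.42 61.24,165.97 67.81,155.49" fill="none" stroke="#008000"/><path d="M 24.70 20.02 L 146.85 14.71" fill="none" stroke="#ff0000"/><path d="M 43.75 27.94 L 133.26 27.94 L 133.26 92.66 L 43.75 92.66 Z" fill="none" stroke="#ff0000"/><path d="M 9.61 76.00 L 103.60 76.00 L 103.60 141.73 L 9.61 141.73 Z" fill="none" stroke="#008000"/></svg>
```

; Generated by LaserGRBL
G21
G90
G0 X73.60 Y24.73
M3 S914
G01 X61.24 Y25.18 F1249
G01 X67.81 Y35.66
G01 X73.60 Y24.73
M5
G0 X24.70 Y171.13
M3 S582
G01 X146.85 Y176.44 F1712
M5
G0 X43.75 Y163.21
M3 S582
G01 X133.26 Y163.21 F1712
G01 X133.26 Y98.49
G01 X43.75 Y98.49
G01 X43.75 Y163.21
M5
G0 X9.61 Y115.15
M3 S914
G01 X103.60 Y115.15 F1249
G01 X103.60 Y49.42
G01 X9.61 Y49.42
G01 X9.61 Y115.15
M5
G0 X0.00 Y0.00

viewBox `0 0 212.09 191.15` with mm width/height → 1 unit = 1 mm. Flip: y_m = 191.15 − y_svg.

**Shape 1** — `<polygon>` regular polygon, stroke `#008000` → cut (S914, F1249). Machine vertices: (73.60,24.73) → (61.24,25.18) → (67.81,35.66) → (73.60,24.73). Closed: final G1 returns to the first vertex.

**Shape 2** — `<path>` line segment, stroke `#ff0000` → score (S582, F1712). Machine vertices: (24.70,171.13) → (146.85,176.44). Open path.

**Shape 3** — `<path>` rectangle, stroke `#ff0000` → score (S582, F1712). Machine vertices: (43.75,163.21) → (133.26,163.21) → (133.26,98.49) → (43.75,98.49) → (43.75,163.21). Closed: final G1 returns to the first vertex.

**Shape 4** — `<path>` rectangle, stroke `#008000` → cut (S914, F1249). Machine vertices: (9.61,115.15) → (103.60,115.15) → (103.60,49.42) → (9.61,49.42) → (9.61,115.15). Closed: final G1 returns to the first vertex.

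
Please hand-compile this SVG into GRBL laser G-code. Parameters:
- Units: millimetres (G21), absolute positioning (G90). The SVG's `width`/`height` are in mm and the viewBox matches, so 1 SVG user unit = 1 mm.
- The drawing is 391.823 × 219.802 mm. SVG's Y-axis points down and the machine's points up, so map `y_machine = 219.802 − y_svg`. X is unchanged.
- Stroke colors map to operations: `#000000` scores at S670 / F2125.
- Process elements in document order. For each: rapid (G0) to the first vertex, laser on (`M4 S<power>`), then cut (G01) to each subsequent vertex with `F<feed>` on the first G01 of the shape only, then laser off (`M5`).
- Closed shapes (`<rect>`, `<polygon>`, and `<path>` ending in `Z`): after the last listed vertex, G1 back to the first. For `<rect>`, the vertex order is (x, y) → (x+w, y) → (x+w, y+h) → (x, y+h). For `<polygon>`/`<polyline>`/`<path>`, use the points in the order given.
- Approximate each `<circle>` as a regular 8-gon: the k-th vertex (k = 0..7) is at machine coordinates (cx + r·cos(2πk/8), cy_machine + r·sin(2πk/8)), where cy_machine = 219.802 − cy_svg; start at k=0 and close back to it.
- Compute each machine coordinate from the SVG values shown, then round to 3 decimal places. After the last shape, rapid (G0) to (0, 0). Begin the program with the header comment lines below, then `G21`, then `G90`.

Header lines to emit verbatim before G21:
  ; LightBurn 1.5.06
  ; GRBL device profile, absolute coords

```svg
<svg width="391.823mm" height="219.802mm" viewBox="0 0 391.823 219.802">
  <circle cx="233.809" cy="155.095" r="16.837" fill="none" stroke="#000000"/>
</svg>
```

; LightBurn 1.5.06
; GRBL device profile, absolute coords
G21
G90
G0 X250.646 Y64.707
M4 S670
G01 X245.715 Y76.613 F2125
G01 X233.809 Y81.544
G01 X221.903 Y76.613
G01 X216.972 Y64.707
G01 X221.903 Y52.801
G01 X233.809 Y47.870
G01 X245.715 Y52.801
G01 X250.646 Y64.707
M5
G0 X0.000 Y0.000

viewBox `0 0 391.823 219.802` with mm width/height → 1 unit = 1 mm. Flip: y_m = 219.802 − y_svg.

**Shape 1** — `<circle>` circle, stroke `#000000` → score (S670, F2125). Machine vertices: (250.646,64.707) → (245.715,76.613) → (233.809,81.544) → (221.903,76.613) → (216.972,64.707) → (221.903,52.801) → (233.809,47.870) → (245.715,52.801) → (250.646,64.707). Closed: final G1 returns to the first vertex.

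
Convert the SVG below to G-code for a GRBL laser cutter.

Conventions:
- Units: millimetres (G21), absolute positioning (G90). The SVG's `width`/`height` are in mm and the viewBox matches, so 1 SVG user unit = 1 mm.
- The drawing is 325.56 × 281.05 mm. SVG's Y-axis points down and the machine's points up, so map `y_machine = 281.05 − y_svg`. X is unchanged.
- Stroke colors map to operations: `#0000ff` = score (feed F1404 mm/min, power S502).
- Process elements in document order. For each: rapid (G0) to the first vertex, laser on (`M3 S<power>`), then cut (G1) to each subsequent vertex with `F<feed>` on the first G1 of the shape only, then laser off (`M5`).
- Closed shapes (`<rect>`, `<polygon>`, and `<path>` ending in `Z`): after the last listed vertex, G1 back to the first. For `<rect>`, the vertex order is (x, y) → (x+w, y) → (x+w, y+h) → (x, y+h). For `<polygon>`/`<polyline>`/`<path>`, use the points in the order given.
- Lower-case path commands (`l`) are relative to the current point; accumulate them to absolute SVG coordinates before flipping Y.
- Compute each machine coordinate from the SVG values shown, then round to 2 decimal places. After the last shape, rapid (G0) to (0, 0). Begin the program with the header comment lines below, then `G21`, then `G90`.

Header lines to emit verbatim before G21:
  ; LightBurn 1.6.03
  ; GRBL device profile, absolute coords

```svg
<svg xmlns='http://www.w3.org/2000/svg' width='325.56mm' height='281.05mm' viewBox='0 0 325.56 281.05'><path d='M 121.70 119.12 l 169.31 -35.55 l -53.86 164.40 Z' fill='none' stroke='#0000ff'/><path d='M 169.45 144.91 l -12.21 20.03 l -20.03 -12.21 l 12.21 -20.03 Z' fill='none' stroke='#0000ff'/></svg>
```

Since the viewBox matches the mm dimensions, user units are millimetres directly. The only transform is the Y-flip y_m = 281.05 − y_svg.

Shape 1 is a regular polygon drawn with `<path>`. Its stroke #0000ff means score at S502, F1404. After flipping Y the toolpath is (121.70,161.93) → (291.01,197.48) → (237.15,33.08) → (121.70,161.93), returning to the start.

Shape 2 is a regular polygon drawn with `<path>`. Its stroke #0000ff means score at S502, F1404. After flipping Y the toolpath is (169.45,136.14) → (157.24,116.11) → (137.21,128.32) → (149.42,148.35) → (169.45,136.14), returning to the start.

; LightBurn 1.6.03
; GRBL device profile, absolute coords
G21
G90
G0 X121.70 Y161.93
M3 S502
G1 X291.01 Y197.48 F1404
G1 X237.15 Y33.08
G1 X121.70 Y161.93
M5
G0 X169.45 Y136.14
M3 S502
G1 X157.24 Y116.11 F1404
G1 X137.21 Y128.32
G1 X149.42 Y148.35
G1 X169.45 Y136.14
M5
G0 X0.00 Y0.00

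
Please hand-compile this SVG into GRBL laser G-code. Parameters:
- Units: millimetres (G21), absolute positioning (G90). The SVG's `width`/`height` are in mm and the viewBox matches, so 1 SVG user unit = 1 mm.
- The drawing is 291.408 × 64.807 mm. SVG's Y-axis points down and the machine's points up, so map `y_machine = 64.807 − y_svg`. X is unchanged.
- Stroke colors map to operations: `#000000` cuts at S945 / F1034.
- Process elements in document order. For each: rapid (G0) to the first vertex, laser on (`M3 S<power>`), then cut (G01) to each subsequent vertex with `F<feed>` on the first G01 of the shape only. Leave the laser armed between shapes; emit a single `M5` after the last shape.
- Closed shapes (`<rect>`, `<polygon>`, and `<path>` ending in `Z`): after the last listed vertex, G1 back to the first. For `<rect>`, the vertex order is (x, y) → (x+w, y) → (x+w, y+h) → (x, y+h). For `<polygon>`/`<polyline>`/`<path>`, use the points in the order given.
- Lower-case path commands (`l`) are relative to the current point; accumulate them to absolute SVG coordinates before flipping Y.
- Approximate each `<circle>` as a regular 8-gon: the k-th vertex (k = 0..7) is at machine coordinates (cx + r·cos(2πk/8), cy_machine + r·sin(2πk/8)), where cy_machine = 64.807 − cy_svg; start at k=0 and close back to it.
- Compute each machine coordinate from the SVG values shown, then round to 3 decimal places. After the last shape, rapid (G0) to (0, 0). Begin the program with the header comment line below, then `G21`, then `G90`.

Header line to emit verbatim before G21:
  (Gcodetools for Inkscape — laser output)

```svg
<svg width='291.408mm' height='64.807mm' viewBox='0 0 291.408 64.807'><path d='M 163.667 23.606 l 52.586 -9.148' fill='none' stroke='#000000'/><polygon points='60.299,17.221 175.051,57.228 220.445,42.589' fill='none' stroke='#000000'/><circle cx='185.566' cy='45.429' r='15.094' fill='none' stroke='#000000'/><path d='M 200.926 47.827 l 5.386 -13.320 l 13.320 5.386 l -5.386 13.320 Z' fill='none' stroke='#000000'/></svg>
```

(Gcodetools for Inkscape — laser output)
G21
G90
G0 X163.667 Y41.201
M3 S945
G01 X216.253 Y50.349 F1034
G0 X60.299 Y47.586
M3 S945
G01 X175.051 Y7.579 F1034
G01 X220.445 Y22.218
G01 X60.299 Y47.586
G0 X200.660 Y19.378
M3 S945
G01 X196.239 Y30.051 F1034
G01 X185.566 Y34.472
G01 X174.893 Y30.051
G01 X170.472 Y19.378
G01 X174.893 Y8.705
G01 X185.566 Y4.284
G01 X196.239 Y8.705
G01 X200.660 Y19.378
G0 X200.926 Y16.980
M3 S945
G01 X206.312 Y30.300 F1034
G01 X219.632 Y24.914
G01 X214.246 Y11.594
G01 X200.926 Y16.980
M5
G0 X0.000 Y0.000

1 u = 1 mm; y_m = 64.807 − y.

[1] `<path>` line segment, #000000→cut S945 F1034: (163.667,41.201) → (216.253,50.349)

[2] `<polygon>` closed polygon, #000000→cut S945 F1034: (60.299,47.586) → (175.051,7.579) → (220.445,22.218) → (60.299,47.586) (closed)

[3] `<circle>` circle, #000000→cut S945 F1034: (200.660,19.378) → (196.239,30.051) → (185.566,34.472) → (174.893,30.051) → (170.472,19.378) → (174.893,8.705) → (185.566,4.284) → (196.239,8.705) → (200.660,19.378) (closed)

[4] `<path>` regular polygon, #000000→cut S945 F1034: (200.926,16.980) → (206.312,30.300) → (219.632,24.914) → (214.246,11.594) → (200.926,16.980) (closed)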